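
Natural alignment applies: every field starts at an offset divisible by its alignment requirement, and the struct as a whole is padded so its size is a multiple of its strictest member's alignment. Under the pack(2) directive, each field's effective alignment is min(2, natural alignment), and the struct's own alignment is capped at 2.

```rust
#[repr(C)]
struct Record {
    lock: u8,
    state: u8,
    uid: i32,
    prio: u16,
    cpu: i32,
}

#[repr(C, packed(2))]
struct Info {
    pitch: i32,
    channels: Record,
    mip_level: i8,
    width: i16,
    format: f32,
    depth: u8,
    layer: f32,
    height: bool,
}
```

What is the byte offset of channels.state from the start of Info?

Record: @0: lock [1B, align 1] → 1; @1: state [1B, align 1] → 2; +2 pad (align 4); @4: uid [4B, align 4] → 8; @8: prio [2B, align 2] → 10; +2 pad (align 4); @12: cpu [4B, align 4] → 16; size 16, align 4
@0: pitch [4B, align 2] → 4
@4: channels [16B, align 2] → 20
within Record: state at 1
4 + 1 = 5

5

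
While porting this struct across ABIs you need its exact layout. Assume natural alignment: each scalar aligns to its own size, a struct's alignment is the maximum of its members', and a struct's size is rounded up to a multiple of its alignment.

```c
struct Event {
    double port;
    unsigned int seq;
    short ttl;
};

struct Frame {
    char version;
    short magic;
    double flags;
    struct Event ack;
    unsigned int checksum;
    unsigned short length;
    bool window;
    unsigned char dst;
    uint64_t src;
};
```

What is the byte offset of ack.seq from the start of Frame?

Event: 0..8  port  (8B, 8-aligned); 8..12  seq  (4B, 4-aligned); 12..14  ttl  (2B, 2-aligned); 14..16  -- tail padding (2B); sizeof = 16, alignof = 8
0..1  version  (1B, 1-aligned)
1..2  -- padding (1B)
2..4  magic  (2B, 2-aligned)
4..8  -- padding (4B)
8..16  flags  (8B, 8-aligned)
16..32  ack  (16B, 8-aligned)
within Event: seq at 8
16 + 8 = 24

24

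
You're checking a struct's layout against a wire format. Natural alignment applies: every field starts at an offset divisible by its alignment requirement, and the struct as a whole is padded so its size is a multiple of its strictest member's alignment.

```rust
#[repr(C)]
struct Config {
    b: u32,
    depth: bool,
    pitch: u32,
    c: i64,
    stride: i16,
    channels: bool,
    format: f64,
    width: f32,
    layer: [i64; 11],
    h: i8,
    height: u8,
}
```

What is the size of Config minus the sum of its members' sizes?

22

@0: b [4B, align 4] → 4
@4: depth [1B, align 1] → 5
+3 pad (align 4)
@8: pitch [4B, align 4] → 12
+4 pad (align 8)
@16: c [8B, align 8] → 24
@24: stride [2B, align 2] → 26
@26: channels [1B, align 1] → 27
+5 pad (align 8)
@32: format [8B, align 8] → 40
@40: width [4B, align 4] → 44
+4 pad (align 8)
@48: layer [88B, align 8] → 136
@136: h [1B, align 1] → 137
@137: height [1B, align 1] → 138
+6 tail pad (align 8)
size 144, align 8
data bytes 122, size 144 → padding 22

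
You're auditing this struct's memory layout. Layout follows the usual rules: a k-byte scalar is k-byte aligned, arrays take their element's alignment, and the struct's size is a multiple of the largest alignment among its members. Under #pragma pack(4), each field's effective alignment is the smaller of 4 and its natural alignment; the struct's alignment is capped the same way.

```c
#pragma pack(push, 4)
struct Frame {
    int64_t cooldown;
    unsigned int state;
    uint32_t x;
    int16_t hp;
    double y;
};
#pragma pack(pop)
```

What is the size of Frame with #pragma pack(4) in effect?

28

cooldown at 0 (size 8, align 4) → ends 8
state at 8 (size 4, align 4) → ends 12
x at 12 (size 4, align 4) → ends 16
hp at 16 (size 2, align 2) → ends 18
pad 2 to align 4 for y
y at 20 (size 8, align 4) → ends 28
total 28 bytes, alignment 4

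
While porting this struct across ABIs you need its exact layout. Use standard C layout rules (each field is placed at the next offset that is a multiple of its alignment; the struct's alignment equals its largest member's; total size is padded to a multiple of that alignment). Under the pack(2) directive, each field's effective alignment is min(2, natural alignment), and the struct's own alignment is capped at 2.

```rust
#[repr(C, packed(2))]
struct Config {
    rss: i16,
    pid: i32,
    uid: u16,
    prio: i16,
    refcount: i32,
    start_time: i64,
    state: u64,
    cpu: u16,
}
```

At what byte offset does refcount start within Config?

10

0..2  rss  (2B, 2-aligned)
2..6  pid  (4B, 2-aligned)
6..8  uid  (2B, 2-aligned)
8..10  prio  (2B, 2-aligned)
10..14  refcount  (4B, 2-aligned)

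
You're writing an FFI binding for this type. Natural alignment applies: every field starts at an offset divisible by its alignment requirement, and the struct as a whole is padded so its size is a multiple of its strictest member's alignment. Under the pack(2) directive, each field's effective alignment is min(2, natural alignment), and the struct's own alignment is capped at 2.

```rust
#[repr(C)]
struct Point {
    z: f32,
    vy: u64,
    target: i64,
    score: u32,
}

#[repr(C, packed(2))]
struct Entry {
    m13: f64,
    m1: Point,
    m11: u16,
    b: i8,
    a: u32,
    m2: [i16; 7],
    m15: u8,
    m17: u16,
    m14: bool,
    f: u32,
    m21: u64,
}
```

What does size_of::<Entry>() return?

Point: 0..4  z  (4B, 4-aligned); 4..8  -- padding (4B); 8..16  vy  (8B, 8-aligned); 16..24  target  (8B, 8-aligned); 24..28  score  (4B, 4-aligned); 28..32  -- tail padding (4B); sizeof = 32, alignof = 8
0..8  m13  (8B, 2-aligned)
8..40  m1  (32B, 2-aligned)
40..42  m11  (2B, 2-aligned)
42..43  b  (1B, 1-aligned)
43..44  -- padding (1B)
44..48  a  (4B, 2-aligned)
48..62  m2  (14B, 2-aligned)
62..63  m15  (1B, 1-aligned)
63..64  -- padding (1B)
64..66  m17  (2B, 2-aligned)
66..67  m14  (1B, 1-aligned)
67..68  -- padding (1B)
68..72  f  (4B, 2-aligned)
72..80  m21  (8B, 2-aligned)
sizeof = 80, alignof = 2

80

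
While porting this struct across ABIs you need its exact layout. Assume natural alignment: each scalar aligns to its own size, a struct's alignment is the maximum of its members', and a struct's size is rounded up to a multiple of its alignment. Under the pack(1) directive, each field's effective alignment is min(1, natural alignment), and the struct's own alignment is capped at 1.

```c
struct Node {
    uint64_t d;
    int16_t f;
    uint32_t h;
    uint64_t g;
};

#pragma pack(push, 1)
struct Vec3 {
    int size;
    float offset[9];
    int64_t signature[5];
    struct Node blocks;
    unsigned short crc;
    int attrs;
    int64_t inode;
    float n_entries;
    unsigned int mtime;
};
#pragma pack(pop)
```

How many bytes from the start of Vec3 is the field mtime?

122

Node: @0: d [8B, align 8] → 8; @8: f [2B, align 2] → 10; +2 pad (align 4); @12: h [4B, align 4] → 16; @16: g [8B, align 8] → 24; size 24, align 8
@0: size [4B, align 1] → 4
@4: offset [36B, align 1] → 40
@40: signature [40B, align 1] → 80
@80: blocks [24B, align 1] → 104
@104: crc [2B, align 1] → 106
@106: attrs [4B, align 1] → 110
@110: inode [8B, align 1] → 118
@118: n_entries [4B, align 1] → 122
@122: mtime [4B, align 1] → 126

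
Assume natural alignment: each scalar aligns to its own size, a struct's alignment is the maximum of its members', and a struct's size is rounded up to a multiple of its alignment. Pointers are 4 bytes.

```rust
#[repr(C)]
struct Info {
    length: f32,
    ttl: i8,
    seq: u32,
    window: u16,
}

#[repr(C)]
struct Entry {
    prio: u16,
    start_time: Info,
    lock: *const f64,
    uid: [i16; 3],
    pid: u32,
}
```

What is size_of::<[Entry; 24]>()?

864

Info: 0..4  length  (4B, 4-aligned); 4..5  ttl  (1B, 1-aligned); 5..8  -- padding (3B); 8..12  seq  (4B, 4-aligned); 12..14  window  (2B, 2-aligned); 14..16  -- tail padding (2B); sizeof = 16, alignof = 4
0..2  prio  (2B, 2-aligned)
2..4  -- padding (2B)
4..20  start_time  (16B, 4-aligned)
20..24  lock  (4B, 4-aligned)
24..30  uid  (6B, 2-aligned)
30..32  -- padding (2B)
32..36  pid  (4B, 4-aligned)
sizeof = 36, alignof = 4
array of 24: 24 × 36 = 864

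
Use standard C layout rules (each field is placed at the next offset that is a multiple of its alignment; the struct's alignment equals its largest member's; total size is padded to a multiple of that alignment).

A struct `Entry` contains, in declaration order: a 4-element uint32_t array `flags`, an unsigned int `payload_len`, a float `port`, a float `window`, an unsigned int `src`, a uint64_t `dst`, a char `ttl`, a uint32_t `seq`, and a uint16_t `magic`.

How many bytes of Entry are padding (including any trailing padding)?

@0: flags [16B, align 4] → 16
@16: payload_len [4B, align 4] → 20
@20: port [4B, align 4] → 24
@24: window [4B, align 4] → 28
@28: src [4B, align 4] → 32
@32: dst [8B, align 8] → 40
@40: ttl [1B, align 1] → 41
+3 pad (align 4)
@44: seq [4B, align 4] → 48
@48: magic [2B, align 2] → 50
+6 tail pad (align 8)
size 56, align 8
data bytes 47, size 56 → padding 9

9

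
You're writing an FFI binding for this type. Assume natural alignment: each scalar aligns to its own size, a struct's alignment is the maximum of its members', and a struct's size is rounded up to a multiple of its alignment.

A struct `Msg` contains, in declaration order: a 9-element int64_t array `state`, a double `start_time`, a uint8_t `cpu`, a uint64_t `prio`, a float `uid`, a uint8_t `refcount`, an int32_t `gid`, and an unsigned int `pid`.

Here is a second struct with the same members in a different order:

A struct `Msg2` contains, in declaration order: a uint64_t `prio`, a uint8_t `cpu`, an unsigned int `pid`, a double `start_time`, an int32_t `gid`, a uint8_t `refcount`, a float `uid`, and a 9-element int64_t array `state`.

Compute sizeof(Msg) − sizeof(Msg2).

0

0..72  state  (72B, 8-aligned)
72..80  start_time  (8B, 8-aligned)
80..81  cpu  (1B, 1-aligned)
81..88  -- padding (7B)
88..96  prio  (8B, 8-aligned)
96..100  uid  (4B, 4-aligned)
100..101  refcount  (1B, 1-aligned)
101..104  -- padding (3B)
104..108  gid  (4B, 4-aligned)
108..112  pid  (4B, 4-aligned)
sizeof = 112, alignof = 8
— Msg2 —
0..8  prio  (8B, 8-aligned)
8..9  cpu  (1B, 1-aligned)
9..12  -- padding (3B)
12..16  pid  (4B, 4-aligned)
16..24  start_time  (8B, 8-aligned)
24..28  gid  (4B, 4-aligned)
28..29  refcount  (1B, 1-aligned)
29..32  -- padding (3B)
32..36  uid  (4B, 4-aligned)
36..40  -- padding (4B)
40..112  state  (72B, 8-aligned)
sizeof = 112, alignof = 8
112 − 112 = 0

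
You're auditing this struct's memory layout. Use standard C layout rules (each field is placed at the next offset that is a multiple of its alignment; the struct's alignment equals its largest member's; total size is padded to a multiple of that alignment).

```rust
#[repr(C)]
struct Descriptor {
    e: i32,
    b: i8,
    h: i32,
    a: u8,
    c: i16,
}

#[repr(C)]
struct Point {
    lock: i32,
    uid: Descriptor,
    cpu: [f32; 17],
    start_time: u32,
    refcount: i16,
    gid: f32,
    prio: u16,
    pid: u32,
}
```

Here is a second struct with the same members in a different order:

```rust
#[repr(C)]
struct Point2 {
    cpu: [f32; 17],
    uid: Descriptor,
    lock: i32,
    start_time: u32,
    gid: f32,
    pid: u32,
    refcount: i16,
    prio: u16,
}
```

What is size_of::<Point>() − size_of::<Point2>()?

4

Descriptor: e at 0 (size 4, align 4) → ends 4; b at 4 (size 1, align 1) → ends 5; pad 3 to align 4 for h; h at 8 (size 4, align 4) → ends 12; a at 12 (size 1, align 1) → ends 13; pad 1 to align 2 for c; c at 14 (size 2, align 2) → ends 16; total 16 bytes, alignment 4
lock at 0 (size 4, align 4) → ends 4
uid at 4 (size 16, align 4) → ends 20
cpu at 20 (size 68, align 4) → ends 88
start_time at 88 (size 4, align 4) → ends 92
refcount at 92 (size 2, align 2) → ends 94
pad 2 to align 4 for gid
gid at 96 (size 4, align 4) → ends 100
prio at 100 (size 2, align 2) → ends 102
pad 2 to align 4 for pid
pid at 104 (size 4, align 4) → ends 108
total 108 bytes, alignment 4
— Point2 —
cpu at 0 (size 68, align 4) → ends 68
uid at 68 (size 16, align 4) → ends 84
lock at 84 (size 4, align 4) → ends 88
start_time at 88 (size 4, align 4) → ends 92
gid at 92 (size 4, align 4) → ends 96
pid at 96 (size 4, align 4) → ends 100
refcount at 100 (size 2, align 2) → ends 102
prio at 102 (size 2, align 2) → ends 104
total 104 bytes, alignment 4
108 − 104 = 4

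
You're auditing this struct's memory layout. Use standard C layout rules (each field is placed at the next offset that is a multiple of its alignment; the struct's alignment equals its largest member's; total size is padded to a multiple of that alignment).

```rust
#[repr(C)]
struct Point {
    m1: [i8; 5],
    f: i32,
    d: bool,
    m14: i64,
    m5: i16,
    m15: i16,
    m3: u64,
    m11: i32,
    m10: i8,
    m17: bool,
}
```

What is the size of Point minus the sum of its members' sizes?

12

m1 at 0 (size 5, align 1) → ends 5
pad 3 to align 4 for f
f at 8 (size 4, align 4) → ends 12
d at 12 (size 1, align 1) → ends 13
pad 3 to align 8 for m14
m14 at 16 (size 8, align 8) → ends 24
m5 at 24 (size 2, align 2) → ends 26
m15 at 26 (size 2, align 2) → ends 28
pad 4 to align 8 for m3
m3 at 32 (size 8, align 8) → ends 40
m11 at 40 (size 4, align 4) → ends 44
m10 at 44 (size 1, align 1) → ends 45
m17 at 45 (size 1, align 1) → ends 46
tail pad 2 to reach multiple of 8
total 48 bytes, alignment 8
data bytes 36, size 48 → padding 12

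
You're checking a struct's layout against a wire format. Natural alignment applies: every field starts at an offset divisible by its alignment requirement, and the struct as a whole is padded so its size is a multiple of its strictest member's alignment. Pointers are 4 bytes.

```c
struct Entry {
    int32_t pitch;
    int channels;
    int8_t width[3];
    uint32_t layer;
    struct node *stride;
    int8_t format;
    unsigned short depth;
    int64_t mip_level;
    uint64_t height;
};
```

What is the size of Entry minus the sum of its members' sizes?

0..4  pitch  (4B, 4-aligned)
4..8  channels  (4B, 4-aligned)
8..11  width  (3B, 1-aligned)
11..12  -- padding (1B)
12..16  layer  (4B, 4-aligned)
16..20  stride  (4B, 4-aligned)
20..21  format  (1B, 1-aligned)
21..22  -- padding (1B)
22..24  depth  (2B, 2-aligned)
24..32  mip_level  (8B, 8-aligned)
32..40  height  (8B, 8-aligned)
sizeof = 40, alignof = 8
data bytes 38, size 40 → padding 2

2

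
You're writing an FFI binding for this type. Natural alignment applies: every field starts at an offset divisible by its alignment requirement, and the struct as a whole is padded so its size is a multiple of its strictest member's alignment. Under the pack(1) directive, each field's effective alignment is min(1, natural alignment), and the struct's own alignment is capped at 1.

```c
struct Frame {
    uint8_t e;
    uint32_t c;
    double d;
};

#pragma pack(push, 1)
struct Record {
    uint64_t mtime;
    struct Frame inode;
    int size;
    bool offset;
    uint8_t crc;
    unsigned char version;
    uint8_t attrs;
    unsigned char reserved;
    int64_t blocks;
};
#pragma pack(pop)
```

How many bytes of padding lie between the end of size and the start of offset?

Frame: e at 0 (size 1, align 1) → ends 1; pad 3 to align 4 for c; c at 4 (size 4, align 4) → ends 8; d at 8 (size 8, align 8) → ends 16; total 16 bytes, alignment 8
mtime at 0 (size 8, align 1) → ends 8
inode at 8 (size 16, align 1) → ends 24
size at 24 (size 4, align 1) → ends 28
offset at 28 (size 1, align 1) → ends 29

0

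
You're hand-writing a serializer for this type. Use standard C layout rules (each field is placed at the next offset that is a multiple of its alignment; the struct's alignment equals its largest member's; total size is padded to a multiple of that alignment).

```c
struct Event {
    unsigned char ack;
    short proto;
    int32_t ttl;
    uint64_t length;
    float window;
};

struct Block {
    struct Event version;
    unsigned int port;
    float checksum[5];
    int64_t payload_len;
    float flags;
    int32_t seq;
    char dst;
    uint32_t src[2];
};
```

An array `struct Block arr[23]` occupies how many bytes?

Event: 0..1  ack  (1B, 1-aligned); 1..2  -- padding (1B); 2..4  proto  (2B, 2-aligned); 4..8  ttl  (4B, 4-aligned); 8..16  length  (8B, 8-aligned); 16..20  window  (4B, 4-aligned); 20..24  -- tail padding (4B); sizeof = 24, alignof = 8
0..24  version  (24B, 8-aligned)
24..28  port  (4B, 4-aligned)
28..48  checksum  (20B, 4-aligned)
48..56  payload_len  (8B, 8-aligned)
56..60  flags  (4B, 4-aligned)
60..64  seq  (4B, 4-aligned)
64..65  dst  (1B, 1-aligned)
65..68  -- padding (3B)
68..76  src  (8B, 4-aligned)
76..80  -- tail padding (4B)
sizeof = 80, alignof = 8
array of 23: 23 × 80 = 1840

1840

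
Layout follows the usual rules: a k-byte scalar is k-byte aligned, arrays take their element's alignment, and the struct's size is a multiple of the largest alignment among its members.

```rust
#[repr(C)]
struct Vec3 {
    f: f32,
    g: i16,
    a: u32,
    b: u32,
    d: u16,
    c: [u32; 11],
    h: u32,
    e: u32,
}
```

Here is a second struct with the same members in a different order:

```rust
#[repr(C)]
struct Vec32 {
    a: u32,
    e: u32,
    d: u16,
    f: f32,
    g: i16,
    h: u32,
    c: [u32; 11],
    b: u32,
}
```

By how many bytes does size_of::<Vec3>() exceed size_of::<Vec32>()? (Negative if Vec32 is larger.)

@0: f [4B, align 4] → 4
@4: g [2B, align 2] → 6
+2 pad (align 4)
@8: a [4B, align 4] → 12
@12: b [4B, align 4] → 16
@16: d [2B, align 2] → 18
+2 pad (align 4)
@20: c [44B, align 4] → 64
@64: h [4B, align 4] → 68
@68: e [4B, align 4] → 72
size 72, align 4
— Vec32 —
@0: a [4B, align 4] → 4
@4: e [4B, align 4] → 8
@8: d [2B, align 2] → 10
+2 pad (align 4)
@12: f [4B, align 4] → 16
@16: g [2B, align 2] → 18
+2 pad (align 4)
@20: h [4B, align 4] → 24
@24: c [44B, align 4] → 68
@68: b [4B, align 4] → 72
size 72, align 4
72 − 72 = 0

0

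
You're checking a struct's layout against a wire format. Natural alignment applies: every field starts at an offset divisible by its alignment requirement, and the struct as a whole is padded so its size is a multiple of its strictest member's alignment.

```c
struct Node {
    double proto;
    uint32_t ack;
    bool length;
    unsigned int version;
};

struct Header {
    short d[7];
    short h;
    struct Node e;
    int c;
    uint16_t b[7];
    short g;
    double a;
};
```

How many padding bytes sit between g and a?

Node: proto at 0 (size 8, align 8) → ends 8; ack at 8 (size 4, align 4) → ends 12; length at 12 (size 1, align 1) → ends 13; pad 3 to align 4 for version; version at 16 (size 4, align 4) → ends 20; tail pad 4 to reach multiple of 8; total 24 bytes, alignment 8
d at 0 (size 14, align 2) → ends 14
h at 14 (size 2, align 2) → ends 16
e at 16 (size 24, align 8) → ends 40
c at 40 (size 4, align 4) → ends 44
b at 44 (size 14, align 2) → ends 58
g at 58 (size 2, align 2) → ends 60
pad 4 to align 8 for a
a at 64 (size 8, align 8) → ends 72

4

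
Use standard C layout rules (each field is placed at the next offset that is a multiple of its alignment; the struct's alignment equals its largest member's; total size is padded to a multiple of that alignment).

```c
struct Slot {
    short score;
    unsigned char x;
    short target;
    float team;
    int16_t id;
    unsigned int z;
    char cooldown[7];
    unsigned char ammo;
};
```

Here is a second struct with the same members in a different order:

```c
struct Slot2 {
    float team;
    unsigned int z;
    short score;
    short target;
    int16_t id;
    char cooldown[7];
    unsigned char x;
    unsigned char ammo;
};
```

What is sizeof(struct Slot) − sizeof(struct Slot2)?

4

@0: score [2B, align 2] → 2
@2: x [1B, align 1] → 3
+1 pad (align 2)
@4: target [2B, align 2] → 6
+2 pad (align 4)
@8: team [4B, align 4] → 12
@12: id [2B, align 2] → 14
+2 pad (align 4)
@16: z [4B, align 4] → 20
@20: cooldown [7B, align 1] → 27
@27: ammo [1B, align 1] → 28
size 28, align 4
— Slot2 —
@0: team [4B, align 4] → 4
@4: z [4B, align 4] → 8
@8: score [2B, align 2] → 10
@10: target [2B, align 2] → 12
@12: id [2B, align 2] → 14
@14: cooldown [7B, align 1] → 21
@21: x [1B, align 1] → 22
@22: ammo [1B, align 1] → 23
+1 tail pad (align 4)
size 24, align 4
28 − 24 = 4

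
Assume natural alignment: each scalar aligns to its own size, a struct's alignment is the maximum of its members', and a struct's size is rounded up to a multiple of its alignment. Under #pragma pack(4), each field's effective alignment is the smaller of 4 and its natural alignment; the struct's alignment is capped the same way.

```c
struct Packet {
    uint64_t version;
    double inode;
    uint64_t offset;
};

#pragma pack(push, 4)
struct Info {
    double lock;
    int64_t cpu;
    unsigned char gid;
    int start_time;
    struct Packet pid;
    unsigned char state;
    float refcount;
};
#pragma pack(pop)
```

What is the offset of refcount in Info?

Packet: @0: version [8B, align 8] → 8; @8: inode [8B, align 8] → 16; @16: offset [8B, align 8] → 24; size 24, align 8
@0: lock [8B, align 4] → 8
@8: cpu [8B, align 4] → 16
@16: gid [1B, align 1] → 17
+3 pad (align 4)
@20: start_time [4B, align 4] → 24
@24: pid [24B, align 4] → 48
@48: state [1B, align 1] → 49
+3 pad (align 4)
@52: refcount [4B, align 4] → 56

52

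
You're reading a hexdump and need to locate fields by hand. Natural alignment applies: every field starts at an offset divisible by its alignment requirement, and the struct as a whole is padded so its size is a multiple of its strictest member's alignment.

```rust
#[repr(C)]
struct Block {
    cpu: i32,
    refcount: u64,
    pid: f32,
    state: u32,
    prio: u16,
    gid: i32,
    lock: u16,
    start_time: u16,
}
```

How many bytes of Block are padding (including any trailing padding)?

0..4  cpu  (4B, 4-aligned)
4..8  -- padding (4B)
8..16  refcount  (8B, 8-aligned)
16..20  pid  (4B, 4-aligned)
20..24  state  (4B, 4-aligned)
24..26  prio  (2B, 2-aligned)
26..28  -- padding (2B)
28..32  gid  (4B, 4-aligned)
32..34  lock  (2B, 2-aligned)
34..36  start_time  (2B, 2-aligned)
36..40  -- tail padding (4B)
sizeof = 40, alignof = 8
data bytes 30, size 40 → padding 10

10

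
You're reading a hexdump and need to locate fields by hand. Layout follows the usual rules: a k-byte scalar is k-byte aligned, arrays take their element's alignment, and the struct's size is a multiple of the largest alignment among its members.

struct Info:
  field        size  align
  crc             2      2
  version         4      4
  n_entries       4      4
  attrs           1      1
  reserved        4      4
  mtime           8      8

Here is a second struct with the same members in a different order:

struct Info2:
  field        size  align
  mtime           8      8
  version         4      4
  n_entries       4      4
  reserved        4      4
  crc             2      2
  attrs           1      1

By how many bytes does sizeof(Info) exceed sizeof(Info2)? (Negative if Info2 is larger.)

@0: crc [2B, align 2] → 2
+2 pad (align 4)
@4: version [4B, align 4] → 8
@8: n_entries [4B, align 4] → 12
@12: attrs [1B, align 1] → 13
+3 pad (align 4)
@16: reserved [4B, align 4] → 20
+4 pad (align 8)
@24: mtime [8B, align 8] → 32
size 32, align 8
— Info2 —
@0: mtime [8B, align 8] → 8
@8: version [4B, align 4] → 12
@12: n_entries [4B, align 4] → 16
@16: reserved [4B, align 4] → 20
@20: crc [2B, align 2] → 22
@22: attrs [1B, align 1] → 23
+1 tail pad (align 8)
size 24, align 8
32 − 24 = 8

8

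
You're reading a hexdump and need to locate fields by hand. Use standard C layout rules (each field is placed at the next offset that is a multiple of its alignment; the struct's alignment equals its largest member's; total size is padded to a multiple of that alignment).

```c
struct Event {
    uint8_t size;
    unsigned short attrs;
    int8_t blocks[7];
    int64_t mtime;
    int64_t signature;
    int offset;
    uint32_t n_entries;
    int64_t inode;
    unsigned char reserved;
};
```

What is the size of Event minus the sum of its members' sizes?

13

0..1  size  (1B, 1-aligned)
1..2  -- padding (1B)
2..4  attrs  (2B, 2-aligned)
4..11  blocks  (7B, 1-aligned)
11..16  -- padding (5B)
16..24  mtime  (8B, 8-aligned)
24..32  signature  (8B, 8-aligned)
32..36  offset  (4B, 4-aligned)
36..40  n_entries  (4B, 4-aligned)
40..48  inode  (8B, 8-aligned)
48..49  reserved  (1B, 1-aligned)
49..56  -- tail padding (7B)
sizeof = 56, alignof = 8
data bytes 43, size 56 → padding 13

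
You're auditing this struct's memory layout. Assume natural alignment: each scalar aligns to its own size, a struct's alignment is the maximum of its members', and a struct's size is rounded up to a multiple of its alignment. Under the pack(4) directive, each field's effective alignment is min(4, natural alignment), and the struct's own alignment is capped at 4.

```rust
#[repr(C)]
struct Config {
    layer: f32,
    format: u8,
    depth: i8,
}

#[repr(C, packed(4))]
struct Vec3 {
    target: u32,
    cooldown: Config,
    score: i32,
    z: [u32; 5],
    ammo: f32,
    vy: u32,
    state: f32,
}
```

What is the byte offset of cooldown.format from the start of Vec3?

8

Config: @0: layer [4B, align 4] → 4; @4: format [1B, align 1] → 5; @5: depth [1B, align 1] → 6; +2 tail pad (align 4); size 8, align 4
@0: target [4B, align 4] → 4
@4: cooldown [8B, align 4] → 12
within Config: format at 4
4 + 4 = 8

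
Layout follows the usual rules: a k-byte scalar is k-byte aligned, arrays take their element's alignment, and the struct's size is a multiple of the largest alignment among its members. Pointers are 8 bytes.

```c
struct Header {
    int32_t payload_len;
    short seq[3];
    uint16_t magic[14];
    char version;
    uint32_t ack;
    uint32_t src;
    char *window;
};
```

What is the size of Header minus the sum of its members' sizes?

@0: payload_len [4B, align 4] → 4
@4: seq [6B, align 2] → 10
@10: magic [28B, align 2] → 38
@38: version [1B, align 1] → 39
+1 pad (align 4)
@40: ack [4B, align 4] → 44
@44: src [4B, align 4] → 48
@48: window [8B, align 8] → 56
size 56, align 8
data bytes 55, size 56 → padding 1

1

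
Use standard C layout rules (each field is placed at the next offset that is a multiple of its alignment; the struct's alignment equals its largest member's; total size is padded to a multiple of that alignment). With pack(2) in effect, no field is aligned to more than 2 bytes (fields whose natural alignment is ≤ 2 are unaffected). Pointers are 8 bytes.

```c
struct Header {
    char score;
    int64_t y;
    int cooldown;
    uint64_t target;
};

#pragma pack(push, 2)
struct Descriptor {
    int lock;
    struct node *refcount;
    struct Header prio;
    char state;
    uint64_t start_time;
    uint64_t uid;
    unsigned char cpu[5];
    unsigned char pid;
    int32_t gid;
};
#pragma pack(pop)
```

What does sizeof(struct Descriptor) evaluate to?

72 bytes

Header: @0: score [1B, align 1] → 1; +7 pad (align 8); @8: y [8B, align 8] → 16; @16: cooldown [4B, align 4] → 20; +4 pad (align 8); @24: target [8B, align 8] → 32; size 32, align 8
@0: lock [4B, align 2] → 4
@4: refcount [8B, align 2] → 12
@12: prio [32B, align 2] → 44
@44: state [1B, align 1] → 45
+1 pad (align 2)
@46: start_time [8B, align 2] → 54
@54: uid [8B, align 2] → 62
@62: cpu [5B, align 1] → 67
@67: pid [1B, align 1] → 68
@68: gid [4B, align 2] → 72
size 72, align 2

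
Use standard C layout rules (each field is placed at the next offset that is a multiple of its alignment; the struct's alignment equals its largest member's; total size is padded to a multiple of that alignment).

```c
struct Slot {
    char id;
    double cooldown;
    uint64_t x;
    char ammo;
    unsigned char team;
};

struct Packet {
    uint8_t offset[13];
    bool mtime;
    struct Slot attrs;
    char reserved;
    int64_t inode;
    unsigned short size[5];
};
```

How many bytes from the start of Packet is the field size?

64

Slot: id at 0 (size 1, align 1) → ends 1; pad 7 to align 8 for cooldown; cooldown at 8 (size 8, align 8) → ends 16; x at 16 (size 8, align 8) → ends 24; ammo at 24 (size 1, align 1) → ends 25; team at 25 (size 1, align 1) → ends 26; tail pad 6 to reach multiple of 8; total 32 bytes, alignment 8
offset at 0 (size 13, align 1) → ends 13
mtime at 13 (size 1, align 1) → ends 14
pad 2 to align 8 for attrs
attrs at 16 (size 32, align 8) → ends 48
reserved at 48 (size 1, align 1) → ends 49
pad 7 to align 8 for inode
inode at 56 (size 8, align 8) → ends 64
size at 64 (size 10, align 2) → ends 74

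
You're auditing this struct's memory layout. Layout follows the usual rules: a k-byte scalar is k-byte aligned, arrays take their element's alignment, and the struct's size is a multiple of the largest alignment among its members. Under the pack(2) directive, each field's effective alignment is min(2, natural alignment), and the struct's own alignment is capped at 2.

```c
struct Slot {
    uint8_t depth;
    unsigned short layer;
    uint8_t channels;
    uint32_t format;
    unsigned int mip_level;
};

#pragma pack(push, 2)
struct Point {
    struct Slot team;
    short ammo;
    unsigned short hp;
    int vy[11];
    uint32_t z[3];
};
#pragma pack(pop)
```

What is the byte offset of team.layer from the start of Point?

Slot: @0: depth [1B, align 1] → 1; +1 pad (align 2); @2: layer [2B, align 2] → 4; @4: channels [1B, align 1] → 5; +3 pad (align 4); @8: format [4B, align 4] → 12; @12: mip_level [4B, align 4] → 16; size 16, align 4
@0: team [16B, align 2] → 16
within Slot: layer at 2
0 + 2 = 2

2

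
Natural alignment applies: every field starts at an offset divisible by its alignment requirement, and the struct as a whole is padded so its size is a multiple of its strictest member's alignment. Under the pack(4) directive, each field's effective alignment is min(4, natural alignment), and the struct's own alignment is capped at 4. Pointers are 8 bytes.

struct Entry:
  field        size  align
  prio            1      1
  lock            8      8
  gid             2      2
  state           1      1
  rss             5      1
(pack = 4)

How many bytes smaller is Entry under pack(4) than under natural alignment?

4

natural layout:
  @0: prio [1B, align 1] → 1
  +7 pad (align 8)
  @8: lock [8B, align 8] → 16
  @16: gid [2B, align 2] → 18
  @18: state [1B, align 1] → 19
  @19: rss [5B, align 1] → 24
  size 24, align 8
packed(4) layout:
  @0: prio [1B, align 1] → 1
  +3 pad (align 4)
  @4: lock [8B, align 4] → 12
  @12: gid [2B, align 2] → 14
  @14: state [1B, align 1] → 15
  @15: rss [5B, align 1] → 20
  size 20, align 4
24 − 20 = 4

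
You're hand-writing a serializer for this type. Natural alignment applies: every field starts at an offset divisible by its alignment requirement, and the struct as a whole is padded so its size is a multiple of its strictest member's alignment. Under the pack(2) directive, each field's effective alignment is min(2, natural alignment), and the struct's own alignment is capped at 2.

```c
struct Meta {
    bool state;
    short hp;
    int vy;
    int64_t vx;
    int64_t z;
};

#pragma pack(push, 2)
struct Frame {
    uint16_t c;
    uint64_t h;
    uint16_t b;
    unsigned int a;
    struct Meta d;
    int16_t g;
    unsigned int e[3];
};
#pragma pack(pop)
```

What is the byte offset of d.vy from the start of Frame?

Meta: @0: state [1B, align 1] → 1; +1 pad (align 2); @2: hp [2B, align 2] → 4; @4: vy [4B, align 4] → 8; @8: vx [8B, align 8] → 16; @16: z [8B, align 8] → 24; size 24, align 8
@0: c [2B, align 2] → 2
@2: h [8B, align 2] → 10
@10: b [2B, align 2] → 12
@12: a [4B, align 2] → 16
@16: d [24B, align 2] → 40
within Meta: vy at 4
16 + 4 = 20

20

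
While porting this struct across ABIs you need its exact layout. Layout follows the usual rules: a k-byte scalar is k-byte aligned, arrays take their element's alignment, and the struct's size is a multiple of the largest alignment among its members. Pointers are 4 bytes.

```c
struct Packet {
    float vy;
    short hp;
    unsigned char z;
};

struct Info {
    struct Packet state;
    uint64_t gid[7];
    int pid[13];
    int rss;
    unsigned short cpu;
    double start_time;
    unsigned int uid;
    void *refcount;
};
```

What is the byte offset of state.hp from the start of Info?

Packet: vy at 0 (size 4, align 4) → ends 4; hp at 4 (size 2, align 2) → ends 6; z at 6 (size 1, align 1) → ends 7; tail pad 1 to reach multiple of 4; total 8 bytes, alignment 4
state at 0 (size 8, align 4) → ends 8
within Packet: hp at 4
0 + 4 = 4

4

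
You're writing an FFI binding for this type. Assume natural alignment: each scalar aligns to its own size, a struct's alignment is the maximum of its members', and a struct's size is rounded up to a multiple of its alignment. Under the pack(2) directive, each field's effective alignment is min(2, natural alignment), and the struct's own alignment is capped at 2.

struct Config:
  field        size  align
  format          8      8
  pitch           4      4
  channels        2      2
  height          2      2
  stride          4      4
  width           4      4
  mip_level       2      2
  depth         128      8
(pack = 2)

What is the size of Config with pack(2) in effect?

0..8  format  (8B, 2-aligned)
8..12  pitch  (4B, 2-aligned)
12..14  channels  (2B, 2-aligned)
14..16  height  (2B, 2-aligned)
16..20  stride  (4B, 2-aligned)
20..24  width  (4B, 2-aligned)
24..26  mip_level  (2B, 2-aligned)
26..154  depth  (128B, 2-aligned)
sizeof = 154, alignof = 2

154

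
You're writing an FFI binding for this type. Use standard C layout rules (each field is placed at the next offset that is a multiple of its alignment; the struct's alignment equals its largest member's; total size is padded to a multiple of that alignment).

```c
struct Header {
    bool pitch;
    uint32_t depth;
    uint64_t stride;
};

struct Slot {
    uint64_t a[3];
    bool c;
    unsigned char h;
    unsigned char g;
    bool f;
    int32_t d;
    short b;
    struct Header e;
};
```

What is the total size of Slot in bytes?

56

Header: @0: pitch [1B, align 1] → 1; +3 pad (align 4); @4: depth [4B, align 4] → 8; @8: stride [8B, align 8] → 16; size 16, align 8
@0: a [24B, align 8] → 24
@24: c [1B, align 1] → 25
@25: h [1B, align 1] → 26
@26: g [1B, align 1] → 27
@27: f [1B, align 1] → 28
@28: d [4B, align 4] → 32
@32: b [2B, align 2] → 34
+6 pad (align 8)
@40: e [16B, align 8] → 56
size 56, align 8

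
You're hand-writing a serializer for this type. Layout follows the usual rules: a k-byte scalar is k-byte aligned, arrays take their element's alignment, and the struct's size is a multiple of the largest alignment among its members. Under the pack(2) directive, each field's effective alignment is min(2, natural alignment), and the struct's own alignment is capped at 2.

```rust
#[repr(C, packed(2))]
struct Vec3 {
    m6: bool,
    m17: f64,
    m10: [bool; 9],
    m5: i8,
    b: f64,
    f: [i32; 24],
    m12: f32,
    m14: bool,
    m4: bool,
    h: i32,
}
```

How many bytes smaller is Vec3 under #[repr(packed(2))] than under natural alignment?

18

natural layout:
  @0: m6 [1B, align 1] → 1
  +7 pad (align 8)
  @8: m17 [8B, align 8] → 16
  @16: m10 [9B, align 1] → 25
  @25: m5 [1B, align 1] → 26
  +6 pad (align 8)
  @32: b [8B, align 8] → 40
  @40: f [96B, align 4] → 136
  @136: m12 [4B, align 4] → 140
  @140: m14 [1B, align 1] → 141
  @141: m4 [1B, align 1] → 142
  +2 pad (align 4)
  @144: h [4B, align 4] → 148
  +4 tail pad (align 8)
  size 152, align 8
packed(2) layout:
  @0: m6 [1B, align 1] → 1
  +1 pad (align 2)
  @2: m17 [8B, align 2] → 10
  @10: m10 [9B, align 1] → 19
  @19: m5 [1B, align 1] → 20
  @20: b [8B, align 2] → 28
  @28: f [96B, align 2] → 124
  @124: m12 [4B, align 2] → 128
  @128: m14 [1B, align 1] → 129
  @129: m4 [1B, align 1] → 130
  @130: h [4B, align 2] → 134
  size 134, align 2
152 − 134 = 18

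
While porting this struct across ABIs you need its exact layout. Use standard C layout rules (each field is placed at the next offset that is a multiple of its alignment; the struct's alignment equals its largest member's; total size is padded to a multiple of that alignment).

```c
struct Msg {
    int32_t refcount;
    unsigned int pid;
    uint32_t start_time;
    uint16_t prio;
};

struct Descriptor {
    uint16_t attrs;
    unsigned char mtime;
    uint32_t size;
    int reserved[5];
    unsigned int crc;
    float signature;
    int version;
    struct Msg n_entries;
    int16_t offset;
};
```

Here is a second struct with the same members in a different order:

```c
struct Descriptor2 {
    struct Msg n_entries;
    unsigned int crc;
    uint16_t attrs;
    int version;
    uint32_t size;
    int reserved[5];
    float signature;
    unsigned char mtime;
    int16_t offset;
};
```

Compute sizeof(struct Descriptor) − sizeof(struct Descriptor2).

Msg: 0..4  refcount  (4B, 4-aligned); 4..8  pid  (4B, 4-aligned); 8..12  start_time  (4B, 4-aligned); 12..14  prio  (2B, 2-aligned); 14..16  -- tail padding (2B); sizeof = 16, alignof = 4
0..2  attrs  (2B, 2-aligned)
2..3  mtime  (1B, 1-aligned)
3..4  -- padding (1B)
4..8  size  (4B, 4-aligned)
8..28  reserved  (20B, 4-aligned)
28..32  crc  (4B, 4-aligned)
32..36  signature  (4B, 4-aligned)
36..40  version  (4B, 4-aligned)
40..56  n_entries  (16B, 4-aligned)
56..58  offset  (2B, 2-aligned)
58..60  -- tail padding (2B)
sizeof = 60, alignof = 4
— Descriptor2 —
0..16  n_entries  (16B, 4-aligned)
16..20  crc  (4B, 4-aligned)
20..22  attrs  (2B, 2-aligned)
22..24  -- padding (2B)
24..28  version  (4B, 4-aligned)
28..32  size  (4B, 4-aligned)
32..52  reserved  (20B, 4-aligned)
52..56  signature  (4B, 4-aligned)
56..57  mtime  (1B, 1-aligned)
57..58  -- padding (1B)
58..60  offset  (2B, 2-aligned)
sizeof = 60, alignof = 4
60 − 60 = 0

0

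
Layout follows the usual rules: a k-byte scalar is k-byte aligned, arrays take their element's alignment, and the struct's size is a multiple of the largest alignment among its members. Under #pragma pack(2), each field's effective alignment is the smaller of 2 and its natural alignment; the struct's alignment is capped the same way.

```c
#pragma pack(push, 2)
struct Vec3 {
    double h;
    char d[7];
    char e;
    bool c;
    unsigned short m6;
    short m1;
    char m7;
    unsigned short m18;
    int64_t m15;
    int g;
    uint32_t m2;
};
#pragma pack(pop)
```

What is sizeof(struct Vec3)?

h at 0 (size 8, align 2) → ends 8
d at 8 (size 7, align 1) → ends 15
e at 15 (size 1, align 1) → ends 16
c at 16 (size 1, align 1) → ends 17
pad 1 to align 2 for m6
m6 at 18 (size 2, align 2) → ends 20
m1 at 20 (size 2, align 2) → ends 22
m7 at 22 (size 1, align 1) → ends 23
pad 1 to align 2 for m18
m18 at 24 (size 2, align 2) → ends 26
m15 at 26 (size 8, align 2) → ends 34
g at 34 (size 4, align 2) → ends 38
m2 at 38 (size 4, align 2) → ends 42
total 42 bytes, alignment 2

42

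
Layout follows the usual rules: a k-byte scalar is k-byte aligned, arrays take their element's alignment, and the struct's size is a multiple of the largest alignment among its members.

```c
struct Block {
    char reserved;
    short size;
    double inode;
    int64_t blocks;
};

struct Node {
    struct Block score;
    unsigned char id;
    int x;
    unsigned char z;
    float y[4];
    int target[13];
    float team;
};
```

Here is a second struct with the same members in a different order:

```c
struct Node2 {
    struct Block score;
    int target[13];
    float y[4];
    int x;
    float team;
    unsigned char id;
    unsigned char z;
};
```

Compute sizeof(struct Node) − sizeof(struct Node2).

Block: @0: reserved [1B, align 1] → 1; +1 pad (align 2); @2: size [2B, align 2] → 4; +4 pad (align 8); @8: inode [8B, align 8] → 16; @16: blocks [8B, align 8] → 24; size 24, align 8
@0: score [24B, align 8] → 24
@24: id [1B, align 1] → 25
+3 pad (align 4)
@28: x [4B, align 4] → 32
@32: z [1B, align 1] → 33
+3 pad (align 4)
@36: y [16B, align 4] → 52
@52: target [52B, align 4] → 104
@104: team [4B, align 4] → 108
+4 tail pad (align 8)
size 112, align 8
— Node2 —
@0: score [24B, align 8] → 24
@24: target [52B, align 4] → 76
@76: y [16B, align 4] → 92
@92: x [4B, align 4] → 96
@96: team [4B, align 4] → 100
@100: id [1B, align 1] → 101
@101: z [1B, align 1] → 102
+2 tail pad (align 8)
size 104, align 8
112 − 104 = 8

8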